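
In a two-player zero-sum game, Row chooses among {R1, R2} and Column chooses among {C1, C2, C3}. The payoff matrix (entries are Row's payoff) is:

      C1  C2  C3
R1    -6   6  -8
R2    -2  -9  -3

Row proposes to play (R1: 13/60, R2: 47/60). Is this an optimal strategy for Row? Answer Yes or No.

No

Against C1 this mix gives (13/60)·(-6) + (47/60)·(-2) = -43/15.
Against C2 this mix gives (13/60)·6 + (47/60)·(-9) = -23/4.
Against C3 this mix gives (13/60)·(-8) + (47/60)·(-3) = -49/12.
Column will play C2, holding Row to -23/4. Shifting weight toward the row that does better against C2 would raise this floor (the equalizing mix achieves -9/2 against both C2 and C3), so the proposed strategy is not optimal.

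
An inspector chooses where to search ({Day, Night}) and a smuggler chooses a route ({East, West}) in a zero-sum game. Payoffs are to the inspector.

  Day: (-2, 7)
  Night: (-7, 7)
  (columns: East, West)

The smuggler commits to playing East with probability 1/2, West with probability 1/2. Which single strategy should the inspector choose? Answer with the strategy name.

Expected payoff of Day: (1/2)·(-2) + (1/2)·7 = 5/2.
Expected payoff of Night: (1/2)·(-7) + (1/2)·7 = 0.
The largest is 5/2, so the inspector's best response is Day.

Day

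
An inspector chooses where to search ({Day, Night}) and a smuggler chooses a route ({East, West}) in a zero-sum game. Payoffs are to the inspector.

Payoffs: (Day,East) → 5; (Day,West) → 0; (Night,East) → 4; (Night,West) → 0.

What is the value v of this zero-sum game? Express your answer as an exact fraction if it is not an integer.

0

Row minima: Day → 0, Night → 0; maximin = 0.
Column maxima: East → 5, West → 0; minimax = 0.
Since maximin = minimax = 0, there is a saddle point and the value is 0.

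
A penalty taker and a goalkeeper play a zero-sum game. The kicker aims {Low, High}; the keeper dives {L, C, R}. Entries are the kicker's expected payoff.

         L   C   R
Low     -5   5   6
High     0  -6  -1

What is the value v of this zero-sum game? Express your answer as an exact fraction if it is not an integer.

-15/8

Row minima: Low → -5, High → -6; maximin = -5.
Column maxima: L → 0, C → 5, R → 6; minimax = 0.
-5 ≠ 0, so there is no saddle point; optimal play is mixed.
R is strictly dominated by C (it gives the kicker strictly more in every row), so the keeper never plays it.
On the remaining 2×2 (Low, High vs L, C):
Let the kicker play Low with probability p. Expected payoff against L: (-5)p + 0(1−p) = −5p; against C: 5p + (-6)(1−p) = 11p − 6.
Setting these equal: −5p = 11p − 6 ⇒ −16p = -6 ⇒ p = 3/8, and the value is (-5)·(3/8) = -15/8.
For the keeper: with q = P(L), equating Low's and High's payoffs gives −10q + 5 = 6q − 6 ⇒ q = 11/16.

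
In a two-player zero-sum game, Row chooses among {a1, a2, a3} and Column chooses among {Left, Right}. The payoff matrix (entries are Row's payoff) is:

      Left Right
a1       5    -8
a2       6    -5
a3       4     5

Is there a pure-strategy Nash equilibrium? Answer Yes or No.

No

Row minima: a1 → -8, a2 → -5, a3 → 4; maximin = 4.
Column maxima: Left → 6, Right → 5; minimax = 5.
4 ≠ 5, so no pure-strategy equilibrium exists.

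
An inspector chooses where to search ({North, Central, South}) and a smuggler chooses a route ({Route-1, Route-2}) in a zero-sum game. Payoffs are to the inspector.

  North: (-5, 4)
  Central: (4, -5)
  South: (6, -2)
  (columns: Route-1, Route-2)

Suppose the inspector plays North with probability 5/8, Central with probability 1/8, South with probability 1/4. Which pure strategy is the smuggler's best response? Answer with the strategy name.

If the smuggler plays Route-1, the inspector's expected payoff is (5/8)·(-5) + (1/8)·4 + (1/4)·6 = -9/8.
If the smuggler plays Route-2, the inspector's expected payoff is (5/8)·4 + (1/8)·(-5) + (1/4)·(-2) = 11/8.
The smuggler minimizes the inspector's payoff; the smallest is -9/8, so the best response is Route-1.

Route-1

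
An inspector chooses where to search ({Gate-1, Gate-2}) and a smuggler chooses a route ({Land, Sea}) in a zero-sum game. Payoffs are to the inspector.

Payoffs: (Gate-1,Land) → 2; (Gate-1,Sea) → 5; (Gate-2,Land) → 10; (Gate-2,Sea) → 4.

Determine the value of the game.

14/3

Row minima: Gate-1 → 2, Gate-2 → 4; maximin = 4.
Column maxima: Land → 10, Sea → 5; minimax = 5.
4 ≠ 5, so there is no saddle point; optimal play is mixed.
Let the inspector play Gate-1 with probability p. Expected payoff against Land: 2p + 10(1−p) = −8p + 10; against Sea: 5p + 4(1−p) = p + 4.
Setting these equal: −8p + 10 = p + 4 ⇒ −9p = -6 ⇒ p = 2/3, and the value is (-8)·(2/3) + 10 = 14/3.
For the smuggler: with q = P(Land), equating Gate-1's and Gate-2's payoffs gives −3q + 5 = 6q + 4 ⇒ q = 1/9.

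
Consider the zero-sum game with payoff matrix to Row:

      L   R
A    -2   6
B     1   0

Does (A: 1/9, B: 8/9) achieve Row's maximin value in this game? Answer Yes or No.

Against L this mix gives (1/9)·(-2) + (8/9)·1 = 2/3.
Against R this mix gives (1/9)·6 + (8/9)·0 = 2/3.
All of Column's active replies (L, R) yield 2/3, and no column does worse for Row. The mix makes Column indifferent and guarantees 2/3, so it is optimal.

Yes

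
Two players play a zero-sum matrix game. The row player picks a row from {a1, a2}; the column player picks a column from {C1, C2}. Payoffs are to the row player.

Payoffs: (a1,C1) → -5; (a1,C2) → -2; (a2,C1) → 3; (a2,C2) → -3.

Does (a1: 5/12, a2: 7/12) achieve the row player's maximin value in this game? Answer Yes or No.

Against C1 this mix gives (5/12)·(-5) + (7/12)·3 = -1/3.
Against C2 this mix gives (5/12)·(-2) + (7/12)·(-3) = -31/12.
The column player will play C2, holding the row player to -31/12. Shifting weight toward the row that does better against C2 would raise this floor (the equalizing mix achieves -7/3 against both C2 and C1), so the proposed strategy is not optimal.

No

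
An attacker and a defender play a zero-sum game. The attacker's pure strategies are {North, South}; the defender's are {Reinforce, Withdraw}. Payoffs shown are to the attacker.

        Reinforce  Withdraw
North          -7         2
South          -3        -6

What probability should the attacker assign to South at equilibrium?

3/4

Row minima: North → -7, South → -6; maximin = -6.
Column maxima: Reinforce → -3, Withdraw → 2; minimax = -3.
-6 ≠ -3, so there is no saddle point; optimal play is mixed.
Let the attacker play North with probability p. Expected payoff against Reinforce: (-7)p + (-3)(1−p) = −4p − 3; against Withdraw: 2p + (-6)(1−p) = 8p − 6.
Setting these equal: −4p − 3 = 8p − 6 ⇒ −12p = -3 ⇒ p = 1/4, and the value is (-4)·(1/4) − 3 = -4.
For the defender: with q = P(Reinforce), equating North's and South's payoffs gives −9q + 2 = 3q − 6 ⇒ q = 2/3.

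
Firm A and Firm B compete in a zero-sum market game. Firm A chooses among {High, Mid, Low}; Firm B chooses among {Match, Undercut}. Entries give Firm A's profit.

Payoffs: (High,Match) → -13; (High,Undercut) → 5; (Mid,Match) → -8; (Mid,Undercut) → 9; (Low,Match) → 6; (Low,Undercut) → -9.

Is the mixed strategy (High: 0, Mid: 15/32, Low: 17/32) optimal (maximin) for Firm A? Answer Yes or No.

Yes

Against Match this mix gives (15/32)·(-8) + (17/32)·6 = -9/16.
Against Undercut this mix gives (15/32)·9 + (17/32)·(-9) = -9/16.
All of Firm B's active replies (Match, Undercut) yield -9/16, and no column does worse for Firm A. The mix makes Firm B indifferent and guarantees -9/16, so it is optimal.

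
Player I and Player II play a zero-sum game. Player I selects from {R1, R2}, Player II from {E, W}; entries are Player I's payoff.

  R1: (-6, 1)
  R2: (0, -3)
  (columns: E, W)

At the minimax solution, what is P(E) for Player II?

2/5

Row minima: R1 → -6, R2 → -3; maximin = -3.
Column maxima: E → 0, W → 1; minimax = 0.
-3 ≠ 0, so there is no saddle point; optimal play is mixed.
Let Player I play R1 with probability p. Expected payoff against E: (-6)p + 0(1−p) = −6p; against W: 1p + (-3)(1−p) = 4p − 3.
Setting these equal: −6p = 4p − 3 ⇒ −10p = -3 ⇒ p = 3/10, and the value is (-6)·(3/10) = -9/5.
For Player II: with q = P(E), equating R1's and R2's payoffs gives −7q + 1 = 3q − 3 ⇒ q = 2/5.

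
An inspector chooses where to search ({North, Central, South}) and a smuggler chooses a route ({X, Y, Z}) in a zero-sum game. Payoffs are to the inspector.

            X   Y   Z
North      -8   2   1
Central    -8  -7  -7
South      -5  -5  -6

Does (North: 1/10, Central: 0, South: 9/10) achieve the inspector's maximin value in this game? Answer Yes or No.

Against X this mix gives (1/10)·(-8) + (9/10)·(-5) = -53/10.
Against Y this mix gives (1/10)·2 + (9/10)·(-5) = -43/10.
Against Z this mix gives (1/10)·1 + (9/10)·(-6) = -53/10.
All of the smuggler's active replies (X, Z) yield -53/10, and no column does worse for the inspector. The mix makes the smuggler indifferent and guarantees -53/10, so it is optimal.

Yes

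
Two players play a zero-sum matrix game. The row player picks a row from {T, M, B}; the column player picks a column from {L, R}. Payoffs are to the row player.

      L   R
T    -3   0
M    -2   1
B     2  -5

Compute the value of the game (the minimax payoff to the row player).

Row minima: T → -3, M → -2, B → -5; maximin = -2.
Column maxima: L → 2, R → 1; minimax = 1.
-2 ≠ 1, so there is no saddle point; optimal play is mixed.
T is strictly dominated by M, so the row player never plays it.
On the remaining 2×2 (M, B vs L, R):
Let the row player play M with probability p. Expected payoff against L: (-2)p + 2(1−p) = −4p + 2; against R: 1p + (-5)(1−p) = 6p − 5.
Setting these equal: −4p + 2 = 6p − 5 ⇒ −10p = -7 ⇒ p = 7/10, and the value is (-4)·(7/10) + 2 = -4/5.
For the column player: with q = P(L), equating M's and B's payoffs gives −3q + 1 = 7q − 5 ⇒ q = 3/5.

-4/5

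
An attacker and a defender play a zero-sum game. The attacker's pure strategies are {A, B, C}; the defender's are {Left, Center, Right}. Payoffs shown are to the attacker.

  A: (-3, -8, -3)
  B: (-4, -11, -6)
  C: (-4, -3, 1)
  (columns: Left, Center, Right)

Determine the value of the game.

-23/6

Row minima: A → -8, B → -11, C → -4; maximin = -4.
Column maxima: Left → -3, Center → -3, Right → 1; minimax = -3.
-4 ≠ -3, so there is no saddle point; optimal play is mixed.
B is strictly dominated by A, so the attacker never plays it.
Right is strictly dominated by Center (it gives the attacker strictly more in every row), so the defender never plays it.
On the remaining 2×2 (A, C vs Left, Center):
Let the attacker play A with probability p. Expected payoff against Left: (-3)p + (-4)(1−p) = p − 4; against Center: (-8)p + (-3)(1−p) = −5p − 3.
Setting these equal: p − 4 = −5p − 3 ⇒ 6p = 1 ⇒ p = 1/6, and the value is (1)·(1/6) − 4 = -23/6.
For the defender: with q = P(Left), equating A's and C's payoffs gives 5q − 8 = −q − 3 ⇒ q = 5/6.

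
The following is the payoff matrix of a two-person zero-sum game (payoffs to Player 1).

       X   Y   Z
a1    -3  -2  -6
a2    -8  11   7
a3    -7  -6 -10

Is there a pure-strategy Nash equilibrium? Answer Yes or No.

Row minima: a1 → -6, a2 → -8, a3 → -10; maximin = -6.
Column maxima: X → -3, Y → 11, Z → 7; minimax = -3.
-6 ≠ -3, so no pure-strategy equilibrium exists.

No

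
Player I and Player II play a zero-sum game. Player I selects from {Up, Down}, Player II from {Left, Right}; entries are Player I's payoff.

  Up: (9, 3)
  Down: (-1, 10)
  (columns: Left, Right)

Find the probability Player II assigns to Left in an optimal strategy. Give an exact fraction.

Row minima: Up → 3, Down → -1; maximin = 3.
Column maxima: Left → 9, Right → 10; minimax = 9.
3 ≠ 9, so there is no saddle point; optimal play is mixed.
Let Player I play Up with probability p. Expected payoff against Left: 9p + (-1)(1−p) = 10p − 1; against Right: 3p + 10(1−p) = −7p + 10.
Setting these equal: 10p − 1 = −7p + 10 ⇒ 17p = 11 ⇒ p = 11/17, and the value is (10)·(11/17) − 1 = 93/17.
For Player II: with q = P(Left), equating Up's and Down's payoffs gives 6q + 3 = −11q + 10 ⇒ q = 7/17.

7/17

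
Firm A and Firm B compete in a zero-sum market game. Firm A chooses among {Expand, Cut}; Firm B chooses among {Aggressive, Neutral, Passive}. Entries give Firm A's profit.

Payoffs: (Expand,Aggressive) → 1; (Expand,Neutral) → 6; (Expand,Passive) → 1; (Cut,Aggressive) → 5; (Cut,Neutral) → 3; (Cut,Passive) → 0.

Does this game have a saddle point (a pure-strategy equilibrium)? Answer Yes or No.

Row minima: Expand → 1, Cut → 0; maximin = 1.
Column maxima: Aggressive → 5, Neutral → 6, Passive → 1; minimax = 1.
maximin = minimax = 1, so a saddle point exists.

Yes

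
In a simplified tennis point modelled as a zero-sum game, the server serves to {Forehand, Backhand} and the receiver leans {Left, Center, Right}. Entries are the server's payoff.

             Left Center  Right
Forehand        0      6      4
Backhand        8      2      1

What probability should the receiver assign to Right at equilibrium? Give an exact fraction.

Row minima: Forehand → 0, Backhand → 1; maximin = 1.
Column maxima: Left → 8, Center → 6, Right → 4; minimax = 4.
1 ≠ 4, so there is no saddle point; optimal play is mixed.
Center is strictly dominated by Right (it gives the server strictly more in every row), so the receiver never plays it.
On the remaining 2×2 (Forehand, Backhand vs Left, Right):
Let the server play Forehand with probability p. Expected payoff against Left: 0p + 8(1−p) = −8p + 8; against Right: 4p + 1(1−p) = 3p + 1.
Setting these equal: −8p + 8 = 3p + 1 ⇒ −11p = -7 ⇒ p = 7/11, and the value is (-8)·(7/11) + 8 = 32/11.
For the receiver: with q = P(Left), equating Forehand's and Backhand's payoffs gives −4q + 4 = 7q + 1 ⇒ q = 3/11.

8/11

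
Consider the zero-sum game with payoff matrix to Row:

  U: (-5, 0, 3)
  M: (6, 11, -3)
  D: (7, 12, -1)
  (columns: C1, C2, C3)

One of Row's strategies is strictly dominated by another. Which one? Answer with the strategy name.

M

D gives a strictly higher payoff than M against every column: 7 > 6, 12 > 11, -1 > -3.
So M is strictly dominated and Row never plays it.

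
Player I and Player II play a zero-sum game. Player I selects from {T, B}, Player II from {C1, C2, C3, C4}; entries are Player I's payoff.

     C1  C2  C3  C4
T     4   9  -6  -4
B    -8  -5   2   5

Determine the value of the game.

-2

Row minima: T → -6, B → -8; maximin = -6.
Column maxima: C1 → 4, C2 → 9, C3 → 2, C4 → 5; minimax = 2.
-6 ≠ 2, so there is no saddle point; optimal play is mixed.
C2 is strictly dominated by C1 (it gives Player I strictly more in every row), so Player II never plays it.
C4 is strictly dominated by C3 (it gives Player I strictly more in every row), so Player II never plays it.
On the remaining 2×2 (T, B vs C1, C3):
Let Player I play T with probability p. Expected payoff against C1: 4p + (-8)(1−p) = 12p − 8; against C3: (-6)p + 2(1−p) = −8p + 2.
Setting these equal: 12p − 8 = −8p + 2 ⇒ 20p = 10 ⇒ p = 1/2, and the value is (12)·(1/2) − 8 = -2.
For Player II: with q = P(C1), equating T's and B's payoffs gives 10q − 6 = −10q + 2 ⇒ q = 2/5.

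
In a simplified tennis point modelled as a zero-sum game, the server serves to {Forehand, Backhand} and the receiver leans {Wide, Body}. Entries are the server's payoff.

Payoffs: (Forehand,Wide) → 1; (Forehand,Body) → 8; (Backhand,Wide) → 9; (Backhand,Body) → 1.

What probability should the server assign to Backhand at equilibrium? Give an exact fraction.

Row minima: Forehand → 1, Backhand → 1; maximin = 1.
Column maxima: Wide → 9, Body → 8; minimax = 8.
1 ≠ 8, so there is no saddle point; optimal play is mixed.
Let the server play Forehand with probability p. Expected payoff against Wide: 1p + 9(1−p) = −8p + 9; against Body: 8p + 1(1−p) = 7p + 1.
Setting these equal: −8p + 9 = 7p + 1 ⇒ −15p = -8 ⇒ p = 8/15, and the value is (-8)·(8/15) + 9 = 71/15.
For the receiver: with q = P(Wide), equating Forehand's and Backhand's payoffs gives −7q + 8 = 8q + 1 ⇒ q = 7/15.

7/15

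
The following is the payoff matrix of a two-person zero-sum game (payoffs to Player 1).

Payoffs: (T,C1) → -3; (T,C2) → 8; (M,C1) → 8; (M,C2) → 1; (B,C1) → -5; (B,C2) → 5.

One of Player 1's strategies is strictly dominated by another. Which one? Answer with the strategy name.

T gives a strictly higher payoff than B against every column: -3 > -5, 8 > 5.
So B is strictly dominated and Player 1 never plays it.

B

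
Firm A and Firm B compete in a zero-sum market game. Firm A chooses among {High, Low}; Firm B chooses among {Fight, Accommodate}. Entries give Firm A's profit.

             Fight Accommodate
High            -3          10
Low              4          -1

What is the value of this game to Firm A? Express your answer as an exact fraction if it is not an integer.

Row minima: High → -3, Low → -1; maximin = -1.
Column maxima: Fight → 4, Accommodate → 10; minimax = 4.
-1 ≠ 4, so there is no saddle point; optimal play is mixed.
Let Firm A play High with probability p. Expected payoff against Fight: (-3)p + 4(1−p) = −7p + 4; against Accommodate: 10p + (-1)(1−p) = 11p − 1.
Setting these equal: −7p + 4 = 11p − 1 ⇒ −18p = -5 ⇒ p = 5/18, and the value is (-7)·(5/18) + 4 = 37/18.
For Firm B: with q = P(Fight), equating High's and Low's payoffs gives −13q + 10 = 5q − 1 ⇒ q = 11/18.

37/18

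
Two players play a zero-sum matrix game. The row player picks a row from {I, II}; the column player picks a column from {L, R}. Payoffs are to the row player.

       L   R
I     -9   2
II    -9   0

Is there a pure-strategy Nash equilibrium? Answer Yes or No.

Row minima: I → -9, II → -9; maximin = -9.
Column maxima: L → -9, R → 2; minimax = -9.
maximin = minimax = -9, so a saddle point exists.

Yes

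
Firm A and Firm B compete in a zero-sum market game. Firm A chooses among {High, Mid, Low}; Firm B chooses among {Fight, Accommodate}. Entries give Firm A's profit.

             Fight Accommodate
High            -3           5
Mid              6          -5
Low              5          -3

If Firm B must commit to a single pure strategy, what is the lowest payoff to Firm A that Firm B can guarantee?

5

Column maxima: Fight → 6, Accommodate → 5.
The smallest of these is 5.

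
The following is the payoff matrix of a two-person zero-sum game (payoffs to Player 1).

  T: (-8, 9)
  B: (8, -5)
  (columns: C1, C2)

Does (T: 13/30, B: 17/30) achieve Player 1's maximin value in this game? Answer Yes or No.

Against C1 this mix gives (13/30)·(-8) + (17/30)·8 = 16/15.
Against C2 this mix gives (13/30)·9 + (17/30)·(-5) = 16/15.
All of Player 2's active replies (C1, C2) yield 16/15, and no column does worse for Player 1. The mix makes Player 2 indifferent and guarantees 16/15, so it is optimal.

Yes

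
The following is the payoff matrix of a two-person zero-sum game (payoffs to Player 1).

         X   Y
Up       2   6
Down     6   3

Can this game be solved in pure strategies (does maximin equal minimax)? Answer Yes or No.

No

Row minima: Up → 2, Down → 3; maximin = 3.
Column maxima: X → 6, Y → 6; minimax = 6.
3 ≠ 6, so no pure-strategy equilibrium exists.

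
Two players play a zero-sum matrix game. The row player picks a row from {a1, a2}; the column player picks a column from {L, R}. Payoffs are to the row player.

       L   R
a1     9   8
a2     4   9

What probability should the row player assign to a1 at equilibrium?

5/6

Row minima: a1 → 8, a2 → 4; maximin = 8.
Column maxima: L → 9, R → 9; minimax = 9.
8 ≠ 9, so there is no saddle point; optimal play is mixed.
Let the row player play a1 with probability p. Expected payoff against L: 9p + 4(1−p) = 5p + 4; against R: 8p + 9(1−p) = −p + 9.
Setting these equal: 5p + 4 = −p + 9 ⇒ 6p = 5 ⇒ p = 5/6, and the value is (5)·(5/6) + 4 = 49/6.
For the column player: with q = P(L), equating a1's and a2's payoffs gives q + 8 = −5q + 9 ⇒ q = 1/6.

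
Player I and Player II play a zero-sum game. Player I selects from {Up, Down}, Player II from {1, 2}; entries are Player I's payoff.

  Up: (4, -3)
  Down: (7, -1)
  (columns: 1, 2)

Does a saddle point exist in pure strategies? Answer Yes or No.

Yes

Row minima: Up → -3, Down → -1; maximin = -1.
Column maxima: 1 → 7, 2 → -1; minimax = -1.
maximin = minimax = -1, so a saddle point exists.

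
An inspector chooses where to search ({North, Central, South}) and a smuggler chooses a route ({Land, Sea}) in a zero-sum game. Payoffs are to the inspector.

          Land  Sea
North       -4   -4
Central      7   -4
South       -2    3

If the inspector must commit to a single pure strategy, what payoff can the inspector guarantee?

-2

Row minima: North → -4, Central → -4, South → -2.
The best of these is -2.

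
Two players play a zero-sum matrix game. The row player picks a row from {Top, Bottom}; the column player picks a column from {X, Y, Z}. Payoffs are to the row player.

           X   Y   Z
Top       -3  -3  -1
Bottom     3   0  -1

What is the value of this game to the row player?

Row minima: Top → -3, Bottom → -1; maximin = -1.
Column maxima: X → 3, Y → 0, Z → -1; minimax = -1.
Since maximin = minimax = -1, there is a saddle point and the value is -1.

-1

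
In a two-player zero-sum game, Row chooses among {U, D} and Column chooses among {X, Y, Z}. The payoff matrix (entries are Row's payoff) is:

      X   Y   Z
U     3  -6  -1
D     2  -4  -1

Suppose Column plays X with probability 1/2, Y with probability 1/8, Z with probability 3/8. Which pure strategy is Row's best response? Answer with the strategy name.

U

Expected payoff of U: (1/2)·3 + (1/8)·(-6) + (3/8)·(-1) = 3/8.
Expected payoff of D: (1/2)·2 + (1/8)·(-4) + (3/8)·(-1) = 1/8.
The largest is 3/8, so Row's best response is U.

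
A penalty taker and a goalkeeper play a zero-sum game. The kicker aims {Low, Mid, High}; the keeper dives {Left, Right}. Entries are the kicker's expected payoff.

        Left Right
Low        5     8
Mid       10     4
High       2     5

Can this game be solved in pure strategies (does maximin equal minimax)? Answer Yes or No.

No

Row minima: Low → 5, Mid → 4, High → 2; maximin = 5.
Column maxima: Left → 10, Right → 8; minimax = 8.
5 ≠ 8, so no pure-strategy equilibrium exists.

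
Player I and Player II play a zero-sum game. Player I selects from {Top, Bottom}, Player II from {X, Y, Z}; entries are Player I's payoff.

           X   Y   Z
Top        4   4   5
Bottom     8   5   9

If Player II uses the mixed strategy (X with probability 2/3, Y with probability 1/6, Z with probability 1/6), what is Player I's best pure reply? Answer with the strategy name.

Bottom

Expected payoff of Top: (2/3)·4 + (1/6)·4 + (1/6)·5 = 25/6.
Expected payoff of Bottom: (2/3)·8 + (1/6)·5 + (1/6)·9 = 23/3.
The largest is 23/3, so Player I's best response is Bottom.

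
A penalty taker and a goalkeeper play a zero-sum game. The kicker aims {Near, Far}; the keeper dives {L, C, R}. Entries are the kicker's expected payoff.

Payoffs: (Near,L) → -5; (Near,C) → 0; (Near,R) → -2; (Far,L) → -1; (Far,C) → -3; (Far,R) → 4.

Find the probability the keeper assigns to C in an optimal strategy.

4/7

Row minima: Near → -5, Far → -3; maximin = -3.
Column maxima: L → -1, C → 0, R → 4; minimax = -1.
-3 ≠ -1, so there is no saddle point; optimal play is mixed.
R is strictly dominated by L (it gives the kicker strictly more in every row), so the keeper never plays it.
On the remaining 2×2 (Near, Far vs L, C):
Let the kicker play Near with probability p. Expected payoff against L: (-5)p + (-1)(1−p) = −4p − 1; against C: 0p + (-3)(1−p) = 3p − 3.
Setting these equal: −4p − 1 = 3p − 3 ⇒ −7p = -2 ⇒ p = 2/7, and the value is (-4)·(2/7) − 1 = -15/7.
For the keeper: with q = P(L), equating Near's and Far's payoffs gives −5q = 2q − 3 ⇒ q = 3/7.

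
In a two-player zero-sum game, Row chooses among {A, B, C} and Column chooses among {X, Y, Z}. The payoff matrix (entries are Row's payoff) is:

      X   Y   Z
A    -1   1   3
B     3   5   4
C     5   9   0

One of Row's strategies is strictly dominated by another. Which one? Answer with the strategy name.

B gives a strictly higher payoff than A against every column: 3 > -1, 5 > 1, 4 > 3.
So A is strictly dominated and Row never plays it.

A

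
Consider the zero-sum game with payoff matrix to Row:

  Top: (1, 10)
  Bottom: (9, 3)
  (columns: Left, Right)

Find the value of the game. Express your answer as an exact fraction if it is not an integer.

Row minima: Top → 1, Bottom → 3; maximin = 3.
Column maxima: Left → 9, Right → 10; minimax = 9.
3 ≠ 9, so there is no saddle point; optimal play is mixed.
Let Row play Top with probability p. Expected payoff against Left: 1p + 9(1−p) = −8p + 9; against Right: 10p + 3(1−p) = 7p + 3.
Setting these equal: −8p + 9 = 7p + 3 ⇒ −15p = -6 ⇒ p = 2/5, and the value is (-8)·(2/5) + 9 = 29/5.
For Column: with q = P(Left), equating Top's and Bottom's payoffs gives −9q + 10 = 6q + 3 ⇒ q = 7/15.

29/5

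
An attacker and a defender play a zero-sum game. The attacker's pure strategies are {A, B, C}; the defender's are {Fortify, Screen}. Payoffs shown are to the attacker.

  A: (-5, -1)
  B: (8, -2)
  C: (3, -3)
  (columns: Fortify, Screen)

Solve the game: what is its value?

Row minima: A → -5, B → -2, C → -3; maximin = -2.
Column maxima: Fortify → 8, Screen → -1; minimax = -1.
-2 ≠ -1, so there is no saddle point; optimal play is mixed.
C is strictly dominated by B, so the attacker never plays it.
On the remaining 2×2 (A, B vs Fortify, Screen):
Let the attacker play A with probability p. Expected payoff against Fortify: (-5)p + 8(1−p) = −13p + 8; against Screen: (-1)p + (-2)(1−p) = p − 2.
Setting these equal: −13p + 8 = p − 2 ⇒ −14p = -10 ⇒ p = 5/7, and the value is (-13)·(5/7) + 8 = -9/7.
For the defender: with q = P(Fortify), equating A's and B's payoffs gives −4q − 1 = 10q − 2 ⇒ q = 1/14.

-9/7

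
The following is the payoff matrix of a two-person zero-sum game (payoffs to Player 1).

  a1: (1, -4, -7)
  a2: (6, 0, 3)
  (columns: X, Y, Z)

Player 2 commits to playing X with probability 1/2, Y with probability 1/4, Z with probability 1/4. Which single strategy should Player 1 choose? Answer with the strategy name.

a2

Expected payoff of a1: (1/2)·1 + (1/4)·(-4) + (1/4)·(-7) = -9/4.
Expected payoff of a2: (1/2)·6 + (1/4)·0 + (1/4)·3 = 15/4.
The largest is 15/4, so Player 1's best response is a2.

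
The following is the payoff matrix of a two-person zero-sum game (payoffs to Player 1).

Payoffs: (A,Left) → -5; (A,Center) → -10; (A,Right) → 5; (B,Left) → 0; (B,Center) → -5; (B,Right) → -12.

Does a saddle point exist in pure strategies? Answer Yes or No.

Row minima: A → -10, B → -12; maximin = -10.
Column maxima: Left → 0, Center → -5, Right → 5; minimax = -5.
-10 ≠ -5, so no pure-strategy equilibrium exists.

No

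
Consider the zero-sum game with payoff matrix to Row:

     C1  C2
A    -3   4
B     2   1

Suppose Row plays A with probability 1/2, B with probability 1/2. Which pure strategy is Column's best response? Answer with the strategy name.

If Column plays C1, Row's expected payoff is (1/2)·(-3) + (1/2)·2 = -1/2.
If Column plays C2, Row's expected payoff is (1/2)·4 + (1/2)·1 = 5/2.
Column minimizes Row's payoff; the smallest is -1/2, so the best response is C1.

C1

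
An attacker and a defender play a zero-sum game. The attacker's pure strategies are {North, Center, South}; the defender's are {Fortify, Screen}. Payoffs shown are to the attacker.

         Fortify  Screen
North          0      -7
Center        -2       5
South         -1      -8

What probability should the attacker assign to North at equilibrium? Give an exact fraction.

Row minima: North → -7, Center → -2, South → -8; maximin = -2.
Column maxima: Fortify → 0, Screen → 5; minimax = 0.
-2 ≠ 0, so there is no saddle point; optimal play is mixed.
South is strictly dominated by North, so the attacker never plays it.
On the remaining 2×2 (North, Center vs Fortify, Screen):
Let the attacker play North with probability p. Expected payoff against Fortify: 0p + (-2)(1−p) = 2p − 2; against Screen: (-7)p + 5(1−p) = −12p + 5.
Setting these equal: 2p − 2 = −12p + 5 ⇒ 14p = 7 ⇒ p = 1/2, and the value is (2)·(1/2) − 2 = -1.
For the defender: with q = P(Fortify), equating North's and Center's payoffs gives 7q − 7 = −7q + 5 ⇒ q = 6/7.

1/2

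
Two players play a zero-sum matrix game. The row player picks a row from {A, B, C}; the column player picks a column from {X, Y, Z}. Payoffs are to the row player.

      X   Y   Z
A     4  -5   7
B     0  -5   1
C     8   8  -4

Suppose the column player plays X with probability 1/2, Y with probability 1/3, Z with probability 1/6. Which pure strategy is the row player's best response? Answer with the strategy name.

C

Expected payoff of A: (1/2)·4 + (1/3)·(-5) + (1/6)·7 = 3/2.
Expected payoff of B: (1/2)·0 + (1/3)·(-5) + (1/6)·1 = -3/2.
Expected payoff of C: (1/2)·8 + (1/3)·8 + (1/6)·(-4) = 6.
The largest is 6, so the row player's best response is C.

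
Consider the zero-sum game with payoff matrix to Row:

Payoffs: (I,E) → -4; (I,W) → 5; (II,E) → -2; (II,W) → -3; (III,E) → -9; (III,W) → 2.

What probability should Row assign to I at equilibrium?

1/10

Row minima: I → -4, II → -3, III → -9; maximin = -3.
Column maxima: E → -2, W → 5; minimax = -2.
-3 ≠ -2, so there is no saddle point; optimal play is mixed.
III is strictly dominated by I, so Row never plays it.
On the remaining 2×2 (I, II vs E, W):
Let Row play I with probability p. Expected payoff against E: (-4)p + (-2)(1−p) = −2p − 2; against W: 5p + (-3)(1−p) = 8p − 3.
Setting these equal: −2p − 2 = 8p − 3 ⇒ −10p = -1 ⇒ p = 1/10, and the value is (-2)·(1/10) − 2 = -11/5.
For Column: with q = P(E), equating I's and II's payoffs gives −9q + 5 = q − 3 ⇒ q = 4/5.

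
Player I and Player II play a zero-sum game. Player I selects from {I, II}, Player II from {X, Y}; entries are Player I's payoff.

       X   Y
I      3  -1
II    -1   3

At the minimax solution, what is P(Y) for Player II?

Row minima: I → -1, II → -1; maximin = -1.
Column maxima: X → 3, Y → 3; minimax = 3.
-1 ≠ 3, so there is no saddle point; optimal play is mixed.
Let Player I play I with probability p. Expected payoff against X: 3p + (-1)(1−p) = 4p − 1; against Y: (-1)p + 3(1−p) = −4p + 3.
Setting these equal: 4p − 1 = −4p + 3 ⇒ 8p = 4 ⇒ p = 1/2, and the value is (4)·(1/2) − 1 = 1.
For Player II: with q = P(X), equating I's and II's payoffs gives 4q − 1 = −4q + 3 ⇒ q = 1/2.

1/2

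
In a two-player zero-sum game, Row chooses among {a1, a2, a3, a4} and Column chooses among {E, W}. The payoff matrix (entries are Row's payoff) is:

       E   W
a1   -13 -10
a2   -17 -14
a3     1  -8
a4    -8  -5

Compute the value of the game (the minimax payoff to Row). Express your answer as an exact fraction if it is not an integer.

-23/4

Row minima: a1 → -13, a2 → -17, a3 → -8, a4 → -8; maximin = -8.
Column maxima: E → 1, W → -5; minimax = -5.
-8 ≠ -5, so there is no saddle point; optimal play is mixed.
a1 is strictly dominated by a3, so Row never plays it.
a2 is strictly dominated by a3, so Row never plays it.
On the remaining 2×2 (a3, a4 vs E, W):
Let Row play a3 with probability p. Expected payoff against E: 1p + (-8)(1−p) = 9p − 8; against W: (-8)p + (-5)(1−p) = −3p − 5.
Setting these equal: 9p − 8 = −3p − 5 ⇒ 12p = 3 ⇒ p = 1/4, and the value is (9)·(1/4) − 8 = -23/4.
For Column: with q = P(E), equating a3's and a4's payoffs gives 9q − 8 = −3q − 5 ⇒ q = 1/4.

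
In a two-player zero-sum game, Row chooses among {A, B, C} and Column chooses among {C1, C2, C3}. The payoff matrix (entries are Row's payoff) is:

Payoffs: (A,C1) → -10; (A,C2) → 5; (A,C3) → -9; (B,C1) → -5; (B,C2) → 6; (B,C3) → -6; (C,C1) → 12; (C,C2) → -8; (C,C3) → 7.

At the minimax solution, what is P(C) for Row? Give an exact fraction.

4/9

Row minima: A → -10, B → -6, C → -8; maximin = -6.
Column maxima: C1 → 12, C2 → 6, C3 → 7; minimax = 6.
-6 ≠ 6, so there is no saddle point; optimal play is mixed.
A is strictly dominated by B, so Row never plays it.
With A eliminated, C1 is strictly dominated by C3 (it gives Row strictly more in every remaining row), so Column never plays it.
On the remaining 2×2 (B, C vs C2, C3):
Let Row play B with probability p. Expected payoff against C2: 6p + (-8)(1−p) = 14p − 8; against C3: (-6)p + 7(1−p) = −13p + 7.
Setting these equal: 14p − 8 = −13p + 7 ⇒ 27p = 15 ⇒ p = 5/9, and the value is (14)·(5/9) − 8 = -2/9.
For Column: with q = P(C2), equating B's and C's payoffs gives 12q − 6 = −15q + 7 ⇒ q = 13/27.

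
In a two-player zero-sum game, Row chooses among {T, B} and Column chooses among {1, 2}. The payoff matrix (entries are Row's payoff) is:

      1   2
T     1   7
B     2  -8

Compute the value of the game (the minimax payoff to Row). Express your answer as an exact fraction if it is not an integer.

11/8

Row minima: T → 1, B → -8; maximin = 1.
Column maxima: 1 → 2, 2 → 7; minimax = 2.
1 ≠ 2, so there is no saddle point; optimal play is mixed.
Let Row play T with probability p. Expected payoff against 1: 1p + 2(1−p) = −p + 2; against 2: 7p + (-8)(1−p) = 15p − 8.
Setting these equal: −p + 2 = 15p − 8 ⇒ −16p = -10 ⇒ p = 5/8, and the value is (-1)·(5/8) + 2 = 11/8.
For Column: with q = P(1), equating T's and B's payoffs gives −6q + 7 = 10q − 8 ⇒ q = 15/16.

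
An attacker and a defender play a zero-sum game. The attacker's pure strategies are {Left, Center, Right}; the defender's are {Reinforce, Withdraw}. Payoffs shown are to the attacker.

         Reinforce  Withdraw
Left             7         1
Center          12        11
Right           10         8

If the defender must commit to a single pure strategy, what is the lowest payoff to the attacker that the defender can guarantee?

11

Column maxima: Reinforce → 12, Withdraw → 11.
The smallest of these is 11.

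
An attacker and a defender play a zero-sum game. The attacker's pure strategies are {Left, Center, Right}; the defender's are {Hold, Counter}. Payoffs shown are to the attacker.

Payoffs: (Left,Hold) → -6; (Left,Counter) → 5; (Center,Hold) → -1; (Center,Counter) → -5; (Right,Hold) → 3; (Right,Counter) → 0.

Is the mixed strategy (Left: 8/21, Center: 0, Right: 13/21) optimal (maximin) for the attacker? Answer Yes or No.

Against Hold this mix gives (8/21)·(-6) + (13/21)·3 = -3/7.
Against Counter this mix gives (8/21)·5 + (13/21)·0 = 40/21.
The defender will play Hold, holding the attacker to -3/7. Shifting weight toward the row that does better against Hold would raise this floor (the equalizing mix achieves 15/14 against both Hold and Counter), so the proposed strategy is not optimal.

No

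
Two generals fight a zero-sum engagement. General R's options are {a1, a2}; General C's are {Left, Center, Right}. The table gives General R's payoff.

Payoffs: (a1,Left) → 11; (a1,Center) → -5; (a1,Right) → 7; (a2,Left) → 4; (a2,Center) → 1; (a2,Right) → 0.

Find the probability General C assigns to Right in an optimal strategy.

Row minima: a1 → -5, a2 → 0; maximin = 0.
Column maxima: Left → 11, Center → 1, Right → 7; minimax = 1.
0 ≠ 1, so there is no saddle point; optimal play is mixed.
Left is strictly dominated by Center (it gives General R strictly more in every row), so General C never plays it.
On the remaining 2×2 (a1, a2 vs Center, Right):
Let General R play a1 with probability p. Expected payoff against Center: (-5)p + 1(1−p) = −6p + 1; against Right: 7p + 0(1−p) = 7p.
Setting these equal: −6p + 1 = 7p ⇒ −13p = -1 ⇒ p = 1/13, and the value is (-6)·(1/13) + 1 = 7/13.
For General C: with q = P(Center), equating a1's and a2's payoffs gives −12q + 7 = q ⇒ q = 7/13.

6/13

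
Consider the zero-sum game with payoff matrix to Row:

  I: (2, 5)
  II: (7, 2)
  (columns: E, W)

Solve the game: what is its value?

Row minima: I → 2, II → 2; maximin = 2.
Column maxima: E → 7, W → 5; minimax = 5.
2 ≠ 5, so there is no saddle point; optimal play is mixed.
Let Row play I with probability p. Expected payoff against E: 2p + 7(1−p) = −5p + 7; against W: 5p + 2(1−p) = 3p + 2.
Setting these equal: −5p + 7 = 3p + 2 ⇒ −8p = -5 ⇒ p = 5/8, and the value is (-5)·(5/8) + 7 = 31/8.
For Column: with q = P(E), equating I's and II's payoffs gives −3q + 5 = 5q + 2 ⇒ q = 3/8.

31/8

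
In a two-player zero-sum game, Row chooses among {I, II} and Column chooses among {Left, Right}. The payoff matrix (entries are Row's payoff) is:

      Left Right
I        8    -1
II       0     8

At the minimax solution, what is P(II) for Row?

Row minima: I → -1, II → 0; maximin = 0.
Column maxima: Left → 8, Right → 8; minimax = 8.
0 ≠ 8, so there is no saddle point; optimal play is mixed.
Let Row play I with probability p. Expected payoff against Left: 8p + 0(1−p) = 8p; against Right: (-1)p + 8(1−p) = −9p + 8.
Setting these equal: 8p = −9p + 8 ⇒ 17p = 8 ⇒ p = 8/17, and the value is (8)·(8/17) = 64/17.
For Column: with q = P(Left), equating I's and II's payoffs gives 9q − 1 = −8q + 8 ⇒ q = 9/17.

9/17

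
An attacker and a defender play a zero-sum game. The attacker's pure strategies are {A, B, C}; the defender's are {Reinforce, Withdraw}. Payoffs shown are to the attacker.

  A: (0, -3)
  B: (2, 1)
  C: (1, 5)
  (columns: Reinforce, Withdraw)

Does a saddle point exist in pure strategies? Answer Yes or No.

No

Row minima: A → -3, B → 1, C → 1; maximin = 1.
Column maxima: Reinforce → 2, Withdraw → 5; minimax = 2.
1 ≠ 2, so no pure-strategy equilibrium exists.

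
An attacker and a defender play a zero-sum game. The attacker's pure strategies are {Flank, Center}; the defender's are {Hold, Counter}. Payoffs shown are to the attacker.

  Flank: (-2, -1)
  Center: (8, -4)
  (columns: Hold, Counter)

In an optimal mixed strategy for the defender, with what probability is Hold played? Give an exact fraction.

3/13

Row minima: Flank → -2, Center → -4; maximin = -2.
Column maxima: Hold → 8, Counter → -1; minimax = -1.
-2 ≠ -1, so there is no saddle point; optimal play is mixed.
Let the attacker play Flank with probability p. Expected payoff against Hold: (-2)p + 8(1−p) = −10p + 8; against Counter: (-1)p + (-4)(1−p) = 3p − 4.
Setting these equal: −10p + 8 = 3p − 4 ⇒ −13p = -12 ⇒ p = 12/13, and the value is (-10)·(12/13) + 8 = -16/13.
For the defender: with q = P(Hold), equating Flank's and Center's payoffs gives −q − 1 = 12q − 4 ⇒ q = 3/13.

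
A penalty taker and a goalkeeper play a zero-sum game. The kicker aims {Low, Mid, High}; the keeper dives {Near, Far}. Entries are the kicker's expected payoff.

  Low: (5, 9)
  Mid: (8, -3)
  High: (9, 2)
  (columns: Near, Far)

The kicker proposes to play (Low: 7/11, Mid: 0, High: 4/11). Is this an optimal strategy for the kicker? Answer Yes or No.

Against Near this mix gives (7/11)·5 + (4/11)·9 = 71/11.
Against Far this mix gives (7/11)·9 + (4/11)·2 = 71/11.
All of the keeper's active replies (Near, Far) yield 71/11, and no column does worse for the kicker. The mix makes the keeper indifferent and guarantees 71/11, so it is optimal.

Yes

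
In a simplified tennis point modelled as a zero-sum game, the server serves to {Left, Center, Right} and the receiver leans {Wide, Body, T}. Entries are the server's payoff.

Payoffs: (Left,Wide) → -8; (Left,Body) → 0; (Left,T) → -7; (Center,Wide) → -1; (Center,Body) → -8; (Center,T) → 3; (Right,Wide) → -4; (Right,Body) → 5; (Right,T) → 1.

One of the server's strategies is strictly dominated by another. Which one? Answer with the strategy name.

Right gives a strictly higher payoff than Left against every column: -4 > -8, 5 > 0, 1 > -7.
So Left is strictly dominated and the server never plays it.

Left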